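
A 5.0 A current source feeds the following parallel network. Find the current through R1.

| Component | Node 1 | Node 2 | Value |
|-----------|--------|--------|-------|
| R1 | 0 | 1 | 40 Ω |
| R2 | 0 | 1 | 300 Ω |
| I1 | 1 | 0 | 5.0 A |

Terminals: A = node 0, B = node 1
All resistors sit directly between nodes 0 and 1, so they are in parallel and share one voltage V; the full source current 5 A splits among them.
1/R_par = 1/40 + 1/300 = 0.02833 S  =>  R_par = 35.29 Ω
V = I × R_par = 5 × 35.29 = 176.5 V
I_R1 = V/R1 = 176.5/40 = 4.412 A

Final answer: 4.412 A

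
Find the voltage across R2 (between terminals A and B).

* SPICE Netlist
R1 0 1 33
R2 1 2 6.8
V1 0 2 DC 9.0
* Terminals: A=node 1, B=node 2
R1 and R2 are in series across V1 (node 0 → node 1 → node 2), and the output A–B is taken across R2, so this is a voltage divider.
Series current: I = V1/(R1 + R2) = 9/(33 + 6.8) = 9/39.8 = 0.2261 A
V_R2 = I × R2 = V1 × R2/(R1 + R2) = 9 × 6.8/39.8 = 1.538 V

Final answer: 1.538 V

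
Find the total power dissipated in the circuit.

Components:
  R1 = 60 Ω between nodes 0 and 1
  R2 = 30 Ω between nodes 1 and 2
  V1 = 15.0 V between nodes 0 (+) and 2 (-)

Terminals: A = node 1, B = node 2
Nodal analysis, taking node 2 as the 0 V reference.
Source V1 fixes V_0 = 15 V.
KCL at each unknown node (sum of currents leaving = 0; resistances in Ω):
  Node 1: (V_1 - 15)/60 + (V_1 - 0)/30 = 0
Collecting terms: 0.05 × V_1 = 0.25  =>  V_1 = 5 V
Power in each resistor, P = (ΔV)²/R:
  P_R1 = (15 - 5)²/60 = 1.667 W
  P_R2 = (5 - 0)²/30 = 0.8333 W
P_total = P_R1 + P_R2 = 2.5 W

Final answer: 2.5 W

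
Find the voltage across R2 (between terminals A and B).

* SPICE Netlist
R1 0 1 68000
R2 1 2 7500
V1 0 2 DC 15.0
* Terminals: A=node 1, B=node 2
R1 and R2 are in series across V1 (node 0 → node 1 → node 2), and the output A–B is taken across R2, so this is a voltage divider.
Series current: I = V1/(R1 + R2) = 15/(68000 + 7500) = 15/75500 = 0.0001987 A
V_R2 = I × R2 = V1 × R2/(R1 + R2) = 15 × 7500/75500 = 1.49 V

Final answer: 1.49 V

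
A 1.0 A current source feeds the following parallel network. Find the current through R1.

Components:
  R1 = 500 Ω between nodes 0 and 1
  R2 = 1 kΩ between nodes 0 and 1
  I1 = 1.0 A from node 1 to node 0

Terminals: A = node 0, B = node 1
All resistors sit directly between nodes 0 and 1, so they are in parallel and share one voltage V; the full source current 1 A splits among them.
1/R_par = 1/500 + 1/1000 = 0.003 S  =>  R_par = 333.3 Ω
V = I × R_par = 1 × 333.3 = 333.3 V
I_R1 = V/R1 = 333.3/500 = 0.6667 A

Final answer: 0.6667 A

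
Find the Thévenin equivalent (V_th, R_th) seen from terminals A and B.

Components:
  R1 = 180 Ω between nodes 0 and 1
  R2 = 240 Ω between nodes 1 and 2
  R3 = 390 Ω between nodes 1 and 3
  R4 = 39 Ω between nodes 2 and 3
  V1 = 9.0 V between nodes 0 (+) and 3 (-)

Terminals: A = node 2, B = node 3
Step 1 — V_th is the open-circuit voltage V_A - V_B (nothing connected across the terminals).
Nodal analysis, taking node 3 as the 0 V reference.
Source V1 fixes V_0 = 9 V.
KCL at each unknown node (sum of currents leaving = 0; resistances in Ω):
  Node 1: (V_1 - 9)/180 + (V_1 - V_2)/240 + (V_1 - 0)/390 = 0
  Node 2: (V_2 - V_1)/240 + (V_2 - 0)/39 = 0
Collecting terms (coefficients in siemens):
  0.01229·V_1 - 0.004167·V_2 = 0.05
  0.02981·V_2 - 0.004167·V_1 = 0
Determinant D = (0.01229)(0.02981) - (-0.004167)(-0.004167) = 0.0003489
V_1 = [(0.05)(0.02981) - (-0.004167)(0)]/D = 4.272 V
V_2 = [(0.01229)(0) - (0.05)(-0.004167)]/D = 0.5972 V
V_th = V_2 - V_3 = 0.5972 - 0 = 0.5972 V
Step 2 — R_th: zero the source — replace V1 by a short circuit (node 3 merges into node 0) — and find the resistance seen between A (node 2) and B (node 0).
Reduce the network between node 2 (A) and node 0 (B) by series/parallel combination:
  Rp1 = R1 ‖ R3 (parallel, both between nodes 0 and 1) = 1/(1/180 + 1/390) = 123.2 Ω
  Rs1 = R2 + Rp1 (series, joined only at node 1) = 240 + 123.2 = 363.2 Ω
  Rp2 = R4 ‖ Rs1 (parallel, both between nodes 0 and 2) = 1/(1/39 + 1/363.2) = 35.22 Ω
R_th = 35.22 Ω

Final answer: V_th = 0.5972 V, R_th = 35.22 Ω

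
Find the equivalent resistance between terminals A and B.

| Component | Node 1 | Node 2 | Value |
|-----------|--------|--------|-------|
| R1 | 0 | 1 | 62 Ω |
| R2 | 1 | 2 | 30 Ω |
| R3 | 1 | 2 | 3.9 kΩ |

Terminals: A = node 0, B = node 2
Reduce the network between node 0 (A) and node 2 (B) by series/parallel combination:
  Rp1 = R2 ‖ R3 (parallel, both between nodes 1 and 2) = 1/(1/30 + 1/3900) = 29.77 Ω
  Rs1 = R1 + Rp1 (series, joined only at node 1) = 62 + 29.77 = 91.77 Ω
R_eq = 91.77 Ω

Final answer: 91.77 Ω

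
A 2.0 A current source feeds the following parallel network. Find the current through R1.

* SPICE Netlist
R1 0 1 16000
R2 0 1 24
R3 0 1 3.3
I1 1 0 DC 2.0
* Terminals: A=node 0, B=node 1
All resistors sit directly between nodes 0 and 1, so they are in parallel and share one voltage V; the full source current 2 A splits among them.
1/R_par = 1/16000 + 1/24 + 1/3.3 = 0.3448 S  =>  R_par = 2.901 Ω
V = I × R_par = 2 × 2.901 = 5.801 V
I_R1 = V/R1 = 5.801/16000 = 0.0003626 A

Final answer: 0.0003626 A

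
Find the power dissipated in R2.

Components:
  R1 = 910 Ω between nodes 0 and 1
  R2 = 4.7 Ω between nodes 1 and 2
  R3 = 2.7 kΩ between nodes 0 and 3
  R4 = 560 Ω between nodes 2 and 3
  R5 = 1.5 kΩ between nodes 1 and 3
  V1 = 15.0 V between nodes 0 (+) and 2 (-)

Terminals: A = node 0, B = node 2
Nodal analysis, taking node 2 as the 0 V reference.
Source V1 fixes V_0 = 15 V.
KCL at each unknown node (sum of currents leaving = 0; resistances in Ω):
  Node 1: (V_1 - 15)/910 + (V_1 - 0)/4.7 + (V_1 - V_3)/1500 = 0
  Node 3: (V_3 - 15)/2700 + (V_3 - 0)/560 + (V_3 - V_1)/1500 = 0
Collecting terms (coefficients in siemens):
  0.2145·V_1 - 0.0006667·V_3 = 0.01648
  0.002823·V_3 - 0.0006667·V_1 = 0.005556
Determinant D = (0.2145)(0.002823) - (-0.0006667)(-0.0006667) = 0.0006051
V_1 = [(0.01648)(0.002823) - (-0.0006667)(0.005556)]/D = 0.08301 V
V_3 = [(0.2145)(0.005556) - (0.01648)(-0.0006667)]/D = 1.988 V
I_R2 = (V_1 - V_2)/R2 = (0.08301 - 0)/4.7 = 0.01766 A
P_R2 = I_R2² × R2 = (0.01766)² × 4.7 = 0.001466 W

Final answer: 0.001466 W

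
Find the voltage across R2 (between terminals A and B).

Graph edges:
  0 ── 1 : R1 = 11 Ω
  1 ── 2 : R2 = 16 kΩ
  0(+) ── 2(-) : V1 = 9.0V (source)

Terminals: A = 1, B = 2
R1 and R2 are in series across V1 (node 0 → node 1 → node 2), and the output A–B is taken across R2, so this is a voltage divider.
Series current: I = V1/(R1 + R2) = 9/(11 + 16000) = 9/16010 = 0.0005621 A
V_R2 = I × R2 = V1 × R2/(R1 + R2) = 9 × 16000/16010 = 8.994 V

Final answer: 8.994 V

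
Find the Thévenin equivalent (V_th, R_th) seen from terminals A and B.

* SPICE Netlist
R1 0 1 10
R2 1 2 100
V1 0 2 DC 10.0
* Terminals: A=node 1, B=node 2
Step 1 — V_th is the open-circuit voltage V_A - V_B (nothing connected across the terminals).
Nodal analysis, taking node 2 as the 0 V reference.
Source V1 fixes V_0 = 10 V.
KCL at each unknown node (sum of currents leaving = 0; resistances in Ω):
  Node 1: (V_1 - 10)/10 + (V_1 - 0)/100 = 0
Collecting terms: 0.11 × V_1 = 1  =>  V_1 = 9.091 V
V_th = V_1 - V_2 = 9.091 - 0 = 9.091 V
Step 2 — R_th: zero the source — replace V1 by a short circuit (node 2 merges into node 0) — and find the resistance seen between A (node 1) and B (node 0).
Reduce the network between node 1 (A) and node 0 (B) by series/parallel combination:
  Rp1 = R1 ‖ R2 (parallel, both between nodes 0 and 1) = 1/(1/10 + 1/100) = 9.091 Ω
R_th = 9.091 Ω

Final answer: V_th = 9.091 V, R_th = 9.091 Ω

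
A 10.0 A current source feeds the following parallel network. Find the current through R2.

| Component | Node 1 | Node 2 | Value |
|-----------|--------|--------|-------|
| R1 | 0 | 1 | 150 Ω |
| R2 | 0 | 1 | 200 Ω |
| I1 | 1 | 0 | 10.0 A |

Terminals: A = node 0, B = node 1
All resistors sit directly between nodes 0 and 1, so they are in parallel and share one voltage V; the full source current 10 A splits among them.
1/R_par = 1/150 + 1/200 = 0.01167 S  =>  R_par = 85.71 Ω
V = I × R_par = 10 × 85.71 = 857.1 V
I_R2 = V/R2 = 857.1/200 = 4.286 A

Final answer: 4.286 A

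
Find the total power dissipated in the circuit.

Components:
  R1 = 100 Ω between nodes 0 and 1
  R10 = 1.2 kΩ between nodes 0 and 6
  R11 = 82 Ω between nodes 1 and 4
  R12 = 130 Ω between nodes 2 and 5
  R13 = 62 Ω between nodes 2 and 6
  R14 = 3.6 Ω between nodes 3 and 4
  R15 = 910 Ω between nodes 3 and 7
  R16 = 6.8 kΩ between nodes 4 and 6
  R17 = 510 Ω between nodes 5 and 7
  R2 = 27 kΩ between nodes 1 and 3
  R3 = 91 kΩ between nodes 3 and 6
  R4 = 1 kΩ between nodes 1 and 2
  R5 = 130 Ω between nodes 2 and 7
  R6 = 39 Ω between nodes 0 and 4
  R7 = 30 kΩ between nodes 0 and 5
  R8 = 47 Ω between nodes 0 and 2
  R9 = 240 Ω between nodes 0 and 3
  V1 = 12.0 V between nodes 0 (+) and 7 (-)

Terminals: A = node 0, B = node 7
Nodal analysis, taking node 7 as the 0 V reference.
Source V1 fixes V_0 = 12 V.
KCL at each unknown node (sum of currents leaving = 0; resistances in Ω):
  Node 1: (V_1 - 12)/100 + (V_1 - V_3)/27000 + (V_1 - V_2)/1000 + (V_1 - V_4)/82 = 0
  Node 2: (V_2 - V_1)/1000 + (V_2 - 0)/130 + (V_2 - 12)/47 + (V_2 - V_5)/130 + (V_2 - V_6)/62 = 0
  Node 3: (V_3 - V_1)/27000 + (V_3 - V_6)/91000 + (V_3 - 12)/240 + (V_3 - V_4)/3.6 + (V_3 - 0)/910 = 0
  Node 4: (V_4 - 12)/39 + (V_4 - V_1)/82 + (V_4 - V_3)/3.6 + (V_4 - V_6)/6800 = 0
  Node 5: (V_5 - 12)/30000 + (V_5 - V_2)/130 + (V_5 - 0)/510 = 0
  Node 6: (V_6 - V_3)/91000 + (V_6 - 12)/1200 + (V_6 - V_2)/62 + (V_6 - V_4)/6800 = 0
Collecting terms (coefficients in siemens):
  0.02323·V_1 - 0.001·V_2 - 0.00003704·V_3 - 0.0122·V_4 = 0.12
  0.05379·V_2 - 0.001·V_1 - 0.007692·V_5 - 0.01613·V_6 = 0.2553
  0.2831·V_3 - 0.00003704·V_1 - 0.2778·V_4 - 0.00001099·V_6 = 0.05
  0.3158·V_4 - 0.0122·V_1 - 0.2778·V_3 - 0.0001471·V_6 = 0.3077
  0.009686·V_5 - 0.007692·V_2 = 0.0004
  0.01712·V_6 - 0.01613·V_2 - 0.00001099·V_3 - 0.0001471·V_4 = 0.01
Solving these 6 simultaneous equations (Gaussian elimination) gives:
  V_1 = 11.63 V, V_2 = 8.57 V, V_3 = 11.55 V, V_4 = 11.58 V
  V_5 = 6.847 V, V_6 = 8.765 V
Power in each resistor, P = (ΔV)²/R:
  P_R1 = (12 - 11.63)²/100 = 0.001341 W
  P_R2 = (11.63 - 11.55)²/27000 = 0.0000002855 W
  P_R3 = (11.55 - 8.765)²/91000 = 0.00008499 W
  P_R4 = (11.63 - 8.57)²/1000 = 0.009385 W
  P_R5 = (8.57 - 0)²/130 = 0.565 W
  P_R6 = (12 - 11.58)²/39 = 0.004417 W
  P_R7 = (12 - 6.847)²/30000 = 0.0008851 W
  P_R8 = (12 - 8.57)²/47 = 0.2503 W
  P_R9 = (12 - 11.55)²/240 = 0.0008589 W
  P_R10 = (12 - 8.765)²/1200 = 0.008721 W
  P_R11 = (11.63 - 11.58)²/82 = 0.00002908 W
  P_R12 = (8.57 - 6.847)²/130 = 0.02284 W
  P_R13 = (8.57 - 8.765)²/62 = 0.0006117 W
  P_R14 = (11.55 - 11.58)²/3.6 = 0.0004217 W
  P_R15 = (11.55 - 0)²/910 = 0.1465 W
  P_R16 = (11.58 - 8.765)²/6800 = 0.001169 W
  P_R17 = (6.847 - 0)²/510 = 0.09193 W
P_total = P_R1 + P_R2 + P_R3 + P_R4 + P_R5 + P_R6 + P_R7 + P_R8 + P_R9 + P_R10 + P_R11 + P_R12 + P_R13 + P_R14 + P_R15 + P_R16 + P_R17 = 1.104 W

Final answer: 1.104 W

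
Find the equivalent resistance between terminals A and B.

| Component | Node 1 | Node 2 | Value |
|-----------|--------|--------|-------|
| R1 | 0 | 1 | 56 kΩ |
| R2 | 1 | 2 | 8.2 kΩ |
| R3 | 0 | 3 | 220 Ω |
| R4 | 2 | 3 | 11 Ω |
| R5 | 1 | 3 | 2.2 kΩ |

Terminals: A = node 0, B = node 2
The network is not a plain series/parallel combination. Inject a 1 A test current into terminal A (node 0) and return it from terminal B (node 2); then R_eq = V_A / (1 A).
Nodal analysis, taking node 2 as the 0 V reference.
Current source I_test pushes 1 A into node 0 and draws it out of node 2.
KCL at each unknown node (sum of currents leaving = 0; resistances in Ω):
  Node 0: (V_0 - V_1)/56000 + (V_0 - V_3)/220 - 1 = 0
  Node 1: (V_1 - V_0)/56000 + (V_1 - 0)/8200 + (V_1 - V_3)/2200 = 0
  Node 3: (V_3 - V_0)/220 + (V_3 - V_1)/2200 + (V_3 - 0)/11 = 0
Collecting terms (coefficients in siemens):
  0.004563·V_0 - 0.00001786·V_1 - 0.004545·V_3 = 1
  0.0005944·V_1 - 0.00001786·V_0 - 0.0004545·V_3 = 0
  0.09591·V_3 - 0.004545·V_0 - 0.0004545·V_1 = 0
Solving these 3 simultaneous equations (Gaussian elimination) gives:
  V_0 = 230.1 V, V_1 = 15.31 V, V_3 = 10.98 V
R_eq = V_0 / 1 A = 230.1 Ω

Final answer: 230.1 Ω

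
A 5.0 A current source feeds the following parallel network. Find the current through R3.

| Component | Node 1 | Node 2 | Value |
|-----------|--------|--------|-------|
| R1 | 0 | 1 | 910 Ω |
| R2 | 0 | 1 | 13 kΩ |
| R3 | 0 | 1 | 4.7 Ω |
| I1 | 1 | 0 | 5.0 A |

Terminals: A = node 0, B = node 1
All resistors sit directly between nodes 0 and 1, so they are in parallel and share one voltage V; the full source current 5 A splits among them.
1/R_par = 1/910 + 1/13000 + 1/4.7 = 0.2139 S  =>  R_par = 4.674 Ω
V = I × R_par = 5 × 4.674 = 23.37 V
I_R3 = V/R3 = 23.37/4.7 = 4.973 A

Final answer: 4.973 A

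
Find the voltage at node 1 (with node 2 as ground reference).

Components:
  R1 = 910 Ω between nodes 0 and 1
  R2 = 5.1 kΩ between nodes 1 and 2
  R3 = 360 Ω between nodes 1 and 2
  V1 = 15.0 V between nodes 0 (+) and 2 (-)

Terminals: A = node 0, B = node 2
Nodal analysis, taking node 2 as the 0 V reference.
Source V1 fixes V_0 = 15 V.
KCL at each unknown node (sum of currents leaving = 0; resistances in Ω):
  Node 1: (V_1 - 15)/910 + (V_1 - 0)/5100 + (V_1 - 0)/360 = 0
Collecting terms: 0.004073 × V_1 = 0.01648  =>  V_1 = 4.047 V
The requested potential is V_1 = 4.047 V.

Final answer: V_1 = 4.047 V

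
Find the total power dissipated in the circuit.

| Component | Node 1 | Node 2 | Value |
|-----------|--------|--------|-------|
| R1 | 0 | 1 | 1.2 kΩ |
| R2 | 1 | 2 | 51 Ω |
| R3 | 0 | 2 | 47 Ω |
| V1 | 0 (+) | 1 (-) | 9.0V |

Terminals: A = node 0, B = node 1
Nodal analysis, taking node 1 as the 0 V reference.
Source V1 fixes V_0 = 9 V.
KCL at each unknown node (sum of currents leaving = 0; resistances in Ω):
  Node 2: (V_2 - 0)/51 + (V_2 - 9)/47 = 0
Collecting terms: 0.04088 × V_2 = 0.1915  =>  V_2 = 4.684 V
Power in each resistor, P = (ΔV)²/R:
  P_R1 = (9 - 0)²/1200 = 0.0675 W
  P_R2 = (0 - 4.684)²/51 = 0.4301 W
  P_R3 = (9 - 4.684)²/47 = 0.3964 W
P_total = P_R1 + P_R2 + P_R3 = 0.894 W

Final answer: 0.894 W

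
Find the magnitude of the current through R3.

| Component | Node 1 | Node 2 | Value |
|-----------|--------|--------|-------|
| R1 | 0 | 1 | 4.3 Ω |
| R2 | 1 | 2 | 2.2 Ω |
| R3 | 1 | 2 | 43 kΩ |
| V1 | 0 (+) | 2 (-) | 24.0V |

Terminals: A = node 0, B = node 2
Nodal analysis, taking node 2 as the 0 V reference.
Source V1 fixes V_0 = 24 V.
KCL at each unknown node (sum of currents leaving = 0; resistances in Ω):
  Node 1: (V_1 - 24)/4.3 + (V_1 - 0)/2.2 + (V_1 - 0)/43000 = 0
Collecting terms: 0.6871 × V_1 = 5.581  =>  V_1 = 8.123 V
I_R3 = (V_1 - V_2)/R3 = (8.123 - 0)/43000 = 0.0001889 A
|I_R3| = 0.0001889 A

Final answer: |I_R3| = 0.0001889 A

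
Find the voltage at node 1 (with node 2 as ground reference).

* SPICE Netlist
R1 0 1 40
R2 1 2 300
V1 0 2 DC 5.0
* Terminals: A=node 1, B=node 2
Nodal analysis, taking node 2 as the 0 V reference.
Source V1 fixes V_0 = 5 V.
KCL at each unknown node (sum of currents leaving = 0; resistances in Ω):
  Node 1: (V_1 - 5)/40 + (V_1 - 0)/300 = 0
Collecting terms: 0.02833 × V_1 = 0.125  =>  V_1 = 4.412 V
The requested potential is V_1 = 4.412 V.

Final answer: V_1 = 4.412 V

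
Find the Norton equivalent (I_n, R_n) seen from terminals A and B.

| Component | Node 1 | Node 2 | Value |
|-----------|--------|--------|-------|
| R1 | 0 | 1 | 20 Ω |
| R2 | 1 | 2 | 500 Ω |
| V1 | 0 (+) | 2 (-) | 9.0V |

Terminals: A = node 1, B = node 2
Find the Thévenin equivalent first; then I_n = V_th/R_th and R_n = R_th.
Step 1 — V_th is the open-circuit voltage V_A - V_B (nothing connected across the terminals).
Nodal analysis, taking node 2 as the 0 V reference.
Source V1 fixes V_0 = 9 V.
KCL at each unknown node (sum of currents leaving = 0; resistances in Ω):
  Node 1: (V_1 - 9)/20 + (V_1 - 0)/500 = 0
Collecting terms: 0.052 × V_1 = 0.45  =>  V_1 = 8.654 V
V_th = V_1 - V_2 = 8.654 - 0 = 8.654 V
Step 2 — R_th: zero the source — replace V1 by a short circuit (node 2 merges into node 0) — and find the resistance seen between A (node 1) and B (node 0).
Reduce the network between node 1 (A) and node 0 (B) by series/parallel combination:
  Rp1 = R1 ‖ R2 (parallel, both between nodes 0 and 1) = 1/(1/20 + 1/500) = 19.23 Ω
R_th = 19.23 Ω
I_n = V_th/R_th = 8.654/19.23 = 0.45 A, and R_n = R_th = 19.23 Ω

Final answer: I_n = 0.45 A, R_n = 19.23 Ω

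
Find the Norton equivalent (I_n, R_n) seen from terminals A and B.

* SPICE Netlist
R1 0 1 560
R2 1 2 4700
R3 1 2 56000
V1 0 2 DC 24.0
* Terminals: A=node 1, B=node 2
Find the Thévenin equivalent first; then I_n = V_th/R_th and R_n = R_th.
Step 1 — V_th is the open-circuit voltage V_A - V_B (nothing connected across the terminals).
Nodal analysis, taking node 2 as the 0 V reference.
Source V1 fixes V_0 = 24 V.
KCL at each unknown node (sum of currents leaving = 0; resistances in Ω):
  Node 1: (V_1 - 24)/560 + (V_1 - 0)/4700 + (V_1 - 0)/56000 = 0
Collecting terms: 0.002016 × V_1 = 0.04286  =>  V_1 = 21.25 V
V_th = V_1 - V_2 = 21.25 - 0 = 21.25 V
Step 2 — R_th: zero the source — replace V1 by a short circuit (node 2 merges into node 0) — and find the resistance seen between A (node 1) and B (node 0).
Reduce the network between node 1 (A) and node 0 (B) by series/parallel combination:
  Rp1 = R1 ‖ R2 ‖ R3 (parallel, all between nodes 0 and 1) = 1/(1/560 + 1/4700 + 1/56000) = 495.9 Ω
R_th = 495.9 Ω
I_n = V_th/R_th = 21.25/495.9 = 0.04286 A, and R_n = R_th = 495.9 Ω

Final answer: I_n = 0.04286 A, R_n = 495.9 Ω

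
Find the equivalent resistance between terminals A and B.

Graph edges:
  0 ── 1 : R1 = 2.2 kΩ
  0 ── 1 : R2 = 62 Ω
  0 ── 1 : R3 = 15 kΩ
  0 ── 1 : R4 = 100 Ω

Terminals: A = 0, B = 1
Reduce the network between node 0 (A) and node 1 (B) by series/parallel combination:
  Rp1 = R1 ‖ R2 ‖ R3 ‖ R4 (parallel, all between nodes 0 and 1) = 1/(1/2200 + 1/62 + 1/15000 + 1/100) = 37.52 Ω
R_eq = 37.52 Ω

Final answer: 37.52 Ω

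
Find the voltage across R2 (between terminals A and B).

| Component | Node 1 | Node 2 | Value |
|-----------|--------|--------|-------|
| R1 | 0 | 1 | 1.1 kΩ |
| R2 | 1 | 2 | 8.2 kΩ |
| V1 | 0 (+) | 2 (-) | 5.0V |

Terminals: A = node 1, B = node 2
R1 and R2 are in series across V1 (node 0 → node 1 → node 2), and the output A–B is taken across R2, so this is a voltage divider.
Series current: I = V1/(R1 + R2) = 5/(1100 + 8200) = 5/9300 = 0.0005376 A
V_R2 = I × R2 = V1 × R2/(R1 + R2) = 5 × 8200/9300 = 4.409 V

Final answer: 4.409 V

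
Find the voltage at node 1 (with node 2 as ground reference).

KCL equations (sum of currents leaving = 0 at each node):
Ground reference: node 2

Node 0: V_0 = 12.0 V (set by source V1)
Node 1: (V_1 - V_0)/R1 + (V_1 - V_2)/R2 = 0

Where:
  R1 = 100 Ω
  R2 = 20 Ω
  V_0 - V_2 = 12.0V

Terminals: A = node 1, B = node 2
Nodal analysis, taking node 2 as the 0 V reference.
Source V1 fixes V_0 = 12 V.
KCL at each unknown node (sum of currents leaving = 0; resistances in Ω):
  Node 1: (V_1 - 12)/100 + (V_1 - 0)/20 = 0
Collecting terms: 0.06 × V_1 = 0.12  =>  V_1 = 2 V
The requested potential is V_1 = 2 V.

Final answer: V_1 = 2 V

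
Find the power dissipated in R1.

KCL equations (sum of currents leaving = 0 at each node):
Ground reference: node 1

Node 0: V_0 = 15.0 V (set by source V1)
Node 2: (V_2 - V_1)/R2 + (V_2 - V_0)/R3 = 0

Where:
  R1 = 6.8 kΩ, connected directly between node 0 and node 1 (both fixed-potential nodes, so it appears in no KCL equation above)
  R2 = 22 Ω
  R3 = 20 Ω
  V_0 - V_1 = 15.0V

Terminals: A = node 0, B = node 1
Nodal analysis, taking node 1 as the 0 V reference.
Source V1 fixes V_0 = 15 V.
KCL at each unknown node (sum of currents leaving = 0; resistances in Ω):
  Node 2: (V_2 - 0)/22 + (V_2 - 15)/20 = 0
Collecting terms: 0.09545 × V_2 = 0.75  =>  V_2 = 7.857 V
I_R1 = (V_0 - V_1)/R1 = (15 - 0)/6800 = 0.002206 A
P_R1 = I_R1² × R1 = (0.002206)² × 6800 = 0.03309 W

Final answer: 0.03309 W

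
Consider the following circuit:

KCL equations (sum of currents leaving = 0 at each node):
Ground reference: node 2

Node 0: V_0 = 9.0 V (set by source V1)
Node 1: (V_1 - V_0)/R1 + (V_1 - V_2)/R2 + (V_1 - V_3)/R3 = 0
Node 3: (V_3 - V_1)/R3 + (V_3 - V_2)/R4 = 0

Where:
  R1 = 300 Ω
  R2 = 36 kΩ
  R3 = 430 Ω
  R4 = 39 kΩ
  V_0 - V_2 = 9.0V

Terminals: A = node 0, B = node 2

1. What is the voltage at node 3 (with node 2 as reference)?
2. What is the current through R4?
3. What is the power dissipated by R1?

Nodal analysis, taking node 2 as the 0 V reference.
Source V1 fixes V_0 = 9 V.
KCL at each unknown node (sum of currents leaving = 0; resistances in Ω):
  Node 1: (V_1 - 9)/300 + (V_1 - 0)/36000 + (V_1 - V_3)/430 = 0
  Node 3: (V_3 - V_1)/430 + (V_3 - 0)/39000 = 0
Collecting terms (coefficients in siemens):
  0.005687·V_1 - 0.002326·V_3 = 0.03
  0.002351·V_3 - 0.002326·V_1 = 0
Determinant D = (0.005687)(0.002351) - (-0.002326)(-0.002326) = 0.000007962
V_1 = [(0.03)(0.002351) - (-0.002326)(0)]/D = 8.859 V
V_3 = [(0.005687)(0) - (0.03)(-0.002326)]/D = 8.762 V
Part 1:
  Read off the nodal solution: V_3 = 8.762 V
Part 2:
  I_R4 = (V_2 - V_3)/R4 = (0 - 8.762)/39000 = -0.0002247 A
  Magnitude: I_R4 = 0.0002247 A
Part 3:
  I_R1 = (V_0 - V_1)/R1 = (9 - 8.859)/300 = 0.0004707 A
  P_R1 = I_R1² × R1 = (0.0004707)² × 300 = 0.00006648 W

Final answers:
1. V_3 = 8.762 V
2. I_R4 = 0.0002247 A
3. P_R1 = 6.648e-05 W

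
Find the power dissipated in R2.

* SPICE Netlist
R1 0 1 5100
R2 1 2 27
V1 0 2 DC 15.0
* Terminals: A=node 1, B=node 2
Nodal analysis, taking node 2 as the 0 V reference.
Source V1 fixes V_0 = 15 V.
KCL at each unknown node (sum of currents leaving = 0; resistances in Ω):
  Node 1: (V_1 - 15)/5100 + (V_1 - 0)/27 = 0
Collecting terms: 0.03723 × V_1 = 0.002941  =>  V_1 = 0.07899 V
I_R2 = (V_1 - V_2)/R2 = (0.07899 - 0)/27 = 0.002926 A
P_R2 = I_R2² × R2 = (0.002926)² × 27 = 0.0002311 W

Final answer: 0.0002311 W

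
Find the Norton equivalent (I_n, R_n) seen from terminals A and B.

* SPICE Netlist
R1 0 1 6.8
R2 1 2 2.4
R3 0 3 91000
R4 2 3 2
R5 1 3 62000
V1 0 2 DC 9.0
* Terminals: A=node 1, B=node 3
Find the Thévenin equivalent first; then I_n = V_th/R_th and R_n = R_th.
Step 1 — V_th is the open-circuit voltage V_A - V_B (nothing connected across the terminals).
Nodal analysis, taking node 2 as the 0 V reference.
Source V1 fixes V_0 = 9 V.
KCL at each unknown node (sum of currents leaving = 0; resistances in Ω):
  Node 1: (V_1 - 9)/6.8 + (V_1 - 0)/2.4 + (V_1 - V_3)/62000 = 0
  Node 3: (V_3 - 9)/91000 + (V_3 - 0)/2 + (V_3 - V_1)/62000 = 0
Collecting terms (coefficients in siemens):
  0.5637·V_1 - 0.00001613·V_3 = 1.324
  0.5·V_3 - 0.00001613·V_1 = 0.0000989
Determinant D = (0.5637)(0.5) - (-0.00001613)(-0.00001613) = 0.2819
V_1 = [(1.324)(0.5) - (-0.00001613)(0.0000989)]/D = 2.348 V
V_3 = [(0.5637)(0.0000989) - (1.324)(-0.00001613)]/D = 0.0002735 V
V_th = V_1 - V_3 = 2.348 - 0.0002735 = 2.347 V
Step 2 — R_th: zero the source — replace V1 by a short circuit (node 2 merges into node 0) — and find the resistance seen between A (node 1) and B (node 3).
Reduce the network between node 1 (A) and node 3 (B) by series/parallel combination:
  Rp1 = R1 ‖ R2 (parallel, both between nodes 0 and 1) = 1/(1/6.8 + 1/2.4) = 1.774 Ω
  Rp2 = R3 ‖ R4 (parallel, both between nodes 0 and 3) = 1/(1/91000 + 1/2) = 2 Ω
  Rs1 = Rp1 + Rp2 (series, joined only at node 0) = 1.774 + 2 = 3.774 Ω
  Rp3 = R5 ‖ Rs1 (parallel, both between nodes 1 and 3) = 1/(1/62000 + 1/3.774) = 3.774 Ω
R_th = 3.774 Ω
I_n = V_th/R_th = 2.347/3.774 = 0.6221 A, and R_n = R_th = 3.774 Ω

Final answer: I_n = 0.6221 A, R_n = 3.774 Ω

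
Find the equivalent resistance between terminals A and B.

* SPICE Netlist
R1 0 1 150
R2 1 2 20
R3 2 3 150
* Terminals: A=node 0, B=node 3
Reduce the network between node 0 (A) and node 3 (B) by series/parallel combination:
  Rs1 = R1 + R2 (series, joined only at node 1) = 150 + 20 = 170 Ω
  Rs2 = R3 + Rs1 (series, joined only at node 2) = 150 + 170 = 320 Ω
R_eq = 320 Ω

Final answer: 320 Ω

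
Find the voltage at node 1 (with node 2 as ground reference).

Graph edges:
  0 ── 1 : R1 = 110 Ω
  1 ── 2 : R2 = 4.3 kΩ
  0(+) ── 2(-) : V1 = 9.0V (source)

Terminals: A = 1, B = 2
Nodal analysis, taking node 2 as the 0 V reference.
Source V1 fixes V_0 = 9 V.
KCL at each unknown node (sum of currents leaving = 0; resistances in Ω):
  Node 1: (V_1 - 9)/110 + (V_1 - 0)/4300 = 0
Collecting terms: 0.009323 × V_1 = 0.08182  =>  V_1 = 8.776 V
The requested potential is V_1 = 8.776 V.

Final answer: V_1 = 8.776 V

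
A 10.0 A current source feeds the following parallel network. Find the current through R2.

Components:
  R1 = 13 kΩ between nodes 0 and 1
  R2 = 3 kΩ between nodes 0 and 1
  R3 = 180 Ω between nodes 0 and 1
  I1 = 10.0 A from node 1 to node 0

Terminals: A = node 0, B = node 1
All resistors sit directly between nodes 0 and 1, so they are in parallel and share one voltage V; the full source current 10 A splits among them.
1/R_par = 1/13000 + 1/3000 + 1/180 = 0.005966 S  =>  R_par = 167.6 Ω
V = I × R_par = 10 × 167.6 = 1676 V
I_R2 = V/R2 = 1676/3000 = 0.5587 A

Final answer: 0.5587 A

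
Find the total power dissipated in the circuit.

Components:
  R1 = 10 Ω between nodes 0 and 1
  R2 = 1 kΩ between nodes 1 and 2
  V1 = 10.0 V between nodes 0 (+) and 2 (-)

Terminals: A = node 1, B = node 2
Nodal analysis, taking node 2 as the 0 V reference.
Source V1 fixes V_0 = 10 V.
KCL at each unknown node (sum of currents leaving = 0; resistances in Ω):
  Node 1: (V_1 - 10)/10 + (V_1 - 0)/1000 = 0
Collecting terms: 0.101 × V_1 = 1  =>  V_1 = 9.901 V
Power in each resistor, P = (ΔV)²/R:
  P_R1 = (10 - 9.901)²/10 = 0.0009803 W
  P_R2 = (9.901 - 0)²/1000 = 0.09803 W
P_total = P_R1 + P_R2 = 0.09901 W

Final answer: 0.09901 W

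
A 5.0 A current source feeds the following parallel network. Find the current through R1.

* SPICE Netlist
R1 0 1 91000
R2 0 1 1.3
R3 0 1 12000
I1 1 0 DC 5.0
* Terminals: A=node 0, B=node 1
All resistors sit directly between nodes 0 and 1, so they are in parallel and share one voltage V; the full source current 5 A splits among them.
1/R_par = 1/91000 + 1/1.3 + 1/12000 = 0.7693 S  =>  R_par = 1.3 Ω
V = I × R_par = 5 × 1.3 = 6.499 V
I_R1 = V/R1 = 6.499/91000 = 0.00007142 A

Final answer: 7.142e-05 A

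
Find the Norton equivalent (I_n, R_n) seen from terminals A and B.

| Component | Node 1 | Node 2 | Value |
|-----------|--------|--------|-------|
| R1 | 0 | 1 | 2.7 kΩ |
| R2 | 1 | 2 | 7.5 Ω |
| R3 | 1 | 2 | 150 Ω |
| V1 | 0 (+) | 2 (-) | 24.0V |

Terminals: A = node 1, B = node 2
Find the Thévenin equivalent first; then I_n = V_th/R_th and R_n = R_th.
Step 1 — V_th is the open-circuit voltage V_A - V_B (nothing connected across the terminals).
Nodal analysis, taking node 2 as the 0 V reference.
Source V1 fixes V_0 = 24 V.
KCL at each unknown node (sum of currents leaving = 0; resistances in Ω):
  Node 1: (V_1 - 24)/2700 + (V_1 - 0)/7.5 + (V_1 - 0)/150 = 0
Collecting terms: 0.1404 × V_1 = 0.008889  =>  V_1 = 0.06332 V
V_th = V_1 - V_2 = 0.06332 - 0 = 0.06332 V
Step 2 — R_th: zero the source — replace V1 by a short circuit (node 2 merges into node 0) — and find the resistance seen between A (node 1) and B (node 0).
Reduce the network between node 1 (A) and node 0 (B) by series/parallel combination:
  Rp1 = R1 ‖ R2 ‖ R3 (parallel, all between nodes 0 and 1) = 1/(1/2700 + 1/7.5 + 1/150) = 7.124 Ω
R_th = 7.124 Ω
I_n = V_th/R_th = 0.06332/7.124 = 0.008889 A, and R_n = R_th = 7.124 Ω

Final answer: I_n = 0.008889 A, R_n = 7.124 Ω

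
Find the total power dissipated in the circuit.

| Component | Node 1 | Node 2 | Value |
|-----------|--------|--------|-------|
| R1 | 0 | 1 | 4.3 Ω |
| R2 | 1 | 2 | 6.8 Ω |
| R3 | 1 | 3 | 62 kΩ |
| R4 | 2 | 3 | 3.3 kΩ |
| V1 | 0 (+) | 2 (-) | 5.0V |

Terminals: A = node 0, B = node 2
Nodal analysis, taking node 2 as the 0 V reference.
Source V1 fixes V_0 = 5 V.
KCL at each unknown node (sum of currents leaving = 0; resistances in Ω):
  Node 1: (V_1 - 5)/4.3 + (V_1 - 0)/6.8 + (V_1 - V_3)/62000 = 0
  Node 3: (V_3 - V_1)/62000 + (V_3 - 0)/3300 = 0
Collecting terms (coefficients in siemens):
  0.3796·V_1 - 0.00001613·V_3 = 1.163
  0.0003192·V_3 - 0.00001613·V_1 = 0
Determinant D = (0.3796)(0.0003192) - (-0.00001613)(-0.00001613) = 0.0001212
V_1 = [(1.163)(0.0003192) - (-0.00001613)(0)]/D = 3.063 V
V_3 = [(0.3796)(0) - (1.163)(-0.00001613)]/D = 0.1548 V
Power in each resistor, P = (ΔV)²/R:
  P_R1 = (5 - 3.063)²/4.3 = 0.8726 W
  P_R2 = (3.063 - 0)²/6.8 = 1.38 W
  P_R3 = (3.063 - 0.1548)²/62000 = 0.0001364 W
  P_R4 = (0 - 0.1548)²/3300 = 0.00000726 W
P_total = P_R1 + P_R2 + P_R3 + P_R4 = 2.252 W

Final answer: 2.252 W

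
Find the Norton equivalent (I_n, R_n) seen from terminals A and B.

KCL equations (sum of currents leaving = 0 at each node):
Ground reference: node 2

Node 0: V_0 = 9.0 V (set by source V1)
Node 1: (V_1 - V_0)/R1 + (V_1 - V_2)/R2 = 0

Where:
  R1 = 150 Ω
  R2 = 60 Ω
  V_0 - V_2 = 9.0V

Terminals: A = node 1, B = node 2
Find the Thévenin equivalent first; then I_n = V_th/R_th and R_n = R_th.
Step 1 — V_th is the open-circuit voltage V_A - V_B (nothing connected across the terminals).
Nodal analysis, taking node 2 as the 0 V reference.
Source V1 fixes V_0 = 9 V.
KCL at each unknown node (sum of currents leaving = 0; resistances in Ω):
  Node 1: (V_1 - 9)/150 + (V_1 - 0)/60 = 0
Collecting terms: 0.02333 × V_1 = 0.06  =>  V_1 = 2.571 V
V_th = V_1 - V_2 = 2.571 - 0 = 2.571 V
Step 2 — R_th: zero the source — replace V1 by a short circuit (node 2 merges into node 0) — and find the resistance seen between A (node 1) and B (node 0).
Reduce the network between node 1 (A) and node 0 (B) by series/parallel combination:
  Rp1 = R1 ‖ R2 (parallel, both between nodes 0 and 1) = 1/(1/150 + 1/60) = 42.86 Ω
R_th = 42.86 Ω
I_n = V_th/R_th = 2.571/42.86 = 0.06 A, and R_n = R_th = 42.86 Ω

Final answer: I_n = 0.06 A, R_n = 42.86 Ω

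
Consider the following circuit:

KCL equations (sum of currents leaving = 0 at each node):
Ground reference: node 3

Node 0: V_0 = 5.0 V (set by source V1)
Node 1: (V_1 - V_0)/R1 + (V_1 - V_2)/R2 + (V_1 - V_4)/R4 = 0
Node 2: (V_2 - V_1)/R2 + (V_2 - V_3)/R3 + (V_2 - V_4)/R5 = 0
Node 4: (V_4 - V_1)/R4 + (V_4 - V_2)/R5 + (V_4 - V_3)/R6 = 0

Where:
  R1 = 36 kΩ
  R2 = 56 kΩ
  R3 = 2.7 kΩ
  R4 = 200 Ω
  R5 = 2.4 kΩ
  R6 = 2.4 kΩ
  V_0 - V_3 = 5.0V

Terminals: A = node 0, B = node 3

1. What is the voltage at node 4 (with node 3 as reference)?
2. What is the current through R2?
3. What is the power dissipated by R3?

Nodal analysis, taking node 3 as the 0 V reference.
Source V1 fixes V_0 = 5 V.
KCL at each unknown node (sum of currents leaving = 0; resistances in Ω):
  Node 1: (V_1 - 5)/36000 + (V_1 - V_2)/56000 + (V_1 - V_4)/200 = 0
  Node 2: (V_2 - V_1)/56000 + (V_2 - 0)/2700 + (V_2 - V_4)/2400 = 0
  Node 4: (V_4 - V_1)/200 + (V_4 - V_2)/2400 + (V_4 - 0)/2400 = 0
Collecting terms (coefficients in siemens):
  0.005046·V_1 - 0.00001786·V_2 - 0.005·V_4 = 0.0001389
  0.0008049·V_2 - 0.00001786·V_1 - 0.0004167·V_4 = 0
  0.005833·V_4 - 0.005·V_1 - 0.0004167·V_2 = 0
Solving these 3 simultaneous equations (Gaussian elimination) gives:
  V_1 = 0.2401 V, V_2 = 0.1162 V, V_4 = 0.2141 V
Part 1:
  Read off the nodal solution: V_4 = 0.2141 V
Part 2:
  I_R2 = (V_1 - V_2)/R2 = (0.2401 - 0.1162)/56000 = 0.000002213 A
  Magnitude: I_R2 = 0.000002213 A
Part 3:
  I_R3 = (V_2 - V_3)/R3 = (0.1162 - 0)/2700 = 0.00004302 A
  P_R3 = I_R3² × R3 = (0.00004302)² × 2700 = 0.000004997 W

Final answers:
1. V_4 = 0.2141 V
2. I_R2 = 2.213e-06 A
3. P_R3 = 4.997e-06 W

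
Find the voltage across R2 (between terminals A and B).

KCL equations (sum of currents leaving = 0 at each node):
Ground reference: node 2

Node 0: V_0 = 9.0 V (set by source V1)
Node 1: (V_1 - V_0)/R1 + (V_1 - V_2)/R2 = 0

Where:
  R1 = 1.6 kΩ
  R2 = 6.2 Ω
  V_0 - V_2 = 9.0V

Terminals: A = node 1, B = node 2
R1 and R2 are in series across V1 (node 0 → node 1 → node 2), and the output A–B is taken across R2, so this is a voltage divider.
Series current: I = V1/(R1 + R2) = 9/(1600 + 6.2) = 9/1606 = 0.005603 A
V_R2 = I × R2 = V1 × R2/(R1 + R2) = 9 × 6.2/1606 = 0.03474 V

Final answer: 0.03474 V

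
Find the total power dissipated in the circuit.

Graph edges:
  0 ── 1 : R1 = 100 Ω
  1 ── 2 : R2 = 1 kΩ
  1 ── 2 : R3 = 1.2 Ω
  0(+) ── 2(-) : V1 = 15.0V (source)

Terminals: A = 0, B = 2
Nodal analysis, taking node 2 as the 0 V reference.
Source V1 fixes V_0 = 15 V.
KCL at each unknown node (sum of currents leaving = 0; resistances in Ω):
  Node 1: (V_1 - 15)/100 + (V_1 - 0)/1000 + (V_1 - 0)/1.2 = 0
Collecting terms: 0.8443 × V_1 = 0.15  =>  V_1 = 0.1777 V
Power in each resistor, P = (ΔV)²/R:
  P_R1 = (15 - 0.1777)²/100 = 2.197 W
  P_R2 = (0.1777 - 0)²/1000 = 0.00003156 W
  P_R3 = (0.1777 - 0)²/1.2 = 0.0263 W
P_total = P_R1 + P_R2 + P_R3 = 2.223 W

Final answer: 2.223 W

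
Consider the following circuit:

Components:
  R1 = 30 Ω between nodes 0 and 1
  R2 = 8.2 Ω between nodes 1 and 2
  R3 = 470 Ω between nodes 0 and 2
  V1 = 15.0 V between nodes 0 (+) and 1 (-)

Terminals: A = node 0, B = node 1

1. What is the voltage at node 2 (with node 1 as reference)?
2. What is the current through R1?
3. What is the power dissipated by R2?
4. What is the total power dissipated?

Nodal analysis, taking node 1 as the 0 V reference.
Source V1 fixes V_0 = 15 V.
KCL at each unknown node (sum of currents leaving = 0; resistances in Ω):
  Node 2: (V_2 - 0)/8.2 + (V_2 - 15)/470 = 0
Collecting terms: 0.1241 × V_2 = 0.03191  =>  V_2 = 0.2572 V
Part 1:
  Read off the nodal solution: V_2 = 0.2572 V
Part 2:
  I_R1 = (V_0 - V_1)/R1 = (15 - 0)/30 = 0.5 A
  Magnitude: I_R1 = 0.5 A
Part 3:
  I_R2 = (V_1 - V_2)/R2 = (0 - 0.2572)/8.2 = -0.03137 A
  P_R2 = I_R2² × R2 = (-0.03137)² × 8.2 = 0.008068 W
Part 4:
  Power in each resistor, P = (ΔV)²/R:
    P_R1 = (15 - 0)²/30 = 7.5 W
    P_R2 = (0 - 0.2572)²/8.2 = 0.008068 W
    P_R3 = (15 - 0.2572)²/470 = 0.4624 W
  P_total = P_R1 + P_R2 + P_R3 = 7.971 W

Final answers:
1. V_2 = 0.2572 V
2. I_R1 = 0.5 A
3. P_R2 = 0.008068 W
4. P_total = 7.971 W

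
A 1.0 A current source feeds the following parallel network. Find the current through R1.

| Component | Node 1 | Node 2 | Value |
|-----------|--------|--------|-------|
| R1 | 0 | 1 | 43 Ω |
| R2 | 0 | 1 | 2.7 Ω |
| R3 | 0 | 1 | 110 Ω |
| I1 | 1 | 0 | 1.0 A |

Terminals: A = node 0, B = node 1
All resistors sit directly between nodes 0 and 1, so they are in parallel and share one voltage V; the full source current 1 A splits among them.
1/R_par = 1/43 + 1/2.7 + 1/110 = 0.4027 S  =>  R_par = 2.483 Ω
V = I × R_par = 1 × 2.483 = 2.483 V
I_R1 = V/R1 = 2.483/43 = 0.05775 A

Final answer: 0.05775 A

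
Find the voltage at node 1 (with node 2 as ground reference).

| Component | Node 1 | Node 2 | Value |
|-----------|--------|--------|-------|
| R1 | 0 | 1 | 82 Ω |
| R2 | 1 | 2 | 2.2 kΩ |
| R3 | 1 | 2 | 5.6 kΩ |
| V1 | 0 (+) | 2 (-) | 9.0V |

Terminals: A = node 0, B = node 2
Nodal analysis, taking node 2 as the 0 V reference.
Source V1 fixes V_0 = 9 V.
KCL at each unknown node (sum of currents leaving = 0; resistances in Ω):
  Node 1: (V_1 - 9)/82 + (V_1 - 0)/2200 + (V_1 - 0)/5600 = 0
Collecting terms: 0.01283 × V_1 = 0.1098  =>  V_1 = 8.556 V
The requested potential is V_1 = 8.556 V.

Final answer: V_1 = 8.556 V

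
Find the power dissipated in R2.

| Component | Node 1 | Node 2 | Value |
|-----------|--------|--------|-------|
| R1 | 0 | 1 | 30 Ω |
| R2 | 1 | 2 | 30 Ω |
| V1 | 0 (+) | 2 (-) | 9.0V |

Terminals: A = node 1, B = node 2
Nodal analysis, taking node 2 as the 0 V reference.
Source V1 fixes V_0 = 9 V.
KCL at each unknown node (sum of currents leaving = 0; resistances in Ω):
  Node 1: (V_1 - 9)/30 + (V_1 - 0)/30 = 0
Collecting terms: 0.06667 × V_1 = 0.3  =>  V_1 = 4.5 V
I_R2 = (V_1 - V_2)/R2 = (4.5 - 0)/30 = 0.15 A
P_R2 = I_R2² × R2 = (0.15)² × 30 = 0.675 W

Final answer: 0.675 W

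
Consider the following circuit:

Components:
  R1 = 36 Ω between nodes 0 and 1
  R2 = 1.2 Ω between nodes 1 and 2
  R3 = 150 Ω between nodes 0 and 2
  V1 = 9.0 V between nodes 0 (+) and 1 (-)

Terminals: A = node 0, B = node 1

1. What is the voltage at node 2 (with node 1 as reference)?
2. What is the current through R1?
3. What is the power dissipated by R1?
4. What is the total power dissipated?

Nodal analysis, taking node 1 as the 0 V reference.
Source V1 fixes V_0 = 9 V.
KCL at each unknown node (sum of currents leaving = 0; resistances in Ω):
  Node 2: (V_2 - 0)/1.2 + (V_2 - 9)/150 = 0
Collecting terms: 0.84 × V_2 = 0.06  =>  V_2 = 0.07143 V
Part 1:
  Read off the nodal solution: V_2 = 0.07143 V
Part 2:
  I_R1 = (V_0 - V_1)/R1 = (9 - 0)/36 = 0.25 A
  Magnitude: I_R1 = 0.25 A
Part 3:
  I_R1 = (V_0 - V_1)/R1 = (9 - 0)/36 = 0.25 A
  P_R1 = I_R1² × R1 = (0.25)² × 36 = 2.25 W
Part 4:
  Power in each resistor, P = (ΔV)²/R:
    P_R1 = (9 - 0)²/36 = 2.25 W
    P_R2 = (0 - 0.07143)²/1.2 = 0.004252 W
    P_R3 = (9 - 0.07143)²/150 = 0.5315 W
  P_total = P_R1 + P_R2 + P_R3 = 2.786 W

Final answers:
1. V_2 = 0.07143 V
2. I_R1 = 0.25 A
3. P_R1 = 2.25 W
4. P_total = 2.786 W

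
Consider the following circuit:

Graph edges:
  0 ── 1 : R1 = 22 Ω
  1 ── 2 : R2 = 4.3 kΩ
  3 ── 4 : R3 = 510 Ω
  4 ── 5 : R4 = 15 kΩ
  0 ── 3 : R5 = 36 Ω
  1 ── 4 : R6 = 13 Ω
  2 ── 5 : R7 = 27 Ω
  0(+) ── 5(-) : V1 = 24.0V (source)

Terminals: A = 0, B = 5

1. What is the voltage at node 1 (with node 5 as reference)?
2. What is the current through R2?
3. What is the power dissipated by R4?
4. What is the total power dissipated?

Nodal analysis, taking node 5 as the 0 V reference.
Source V1 fixes V_0 = 24 V.
KCL at each unknown node (sum of currents leaving = 0; resistances in Ω):
  Node 1: (V_1 - 24)/22 + (V_1 - V_2)/4300 + (V_1 - V_4)/13 = 0
  Node 2: (V_2 - V_1)/4300 + (V_2 - 0)/27 = 0
  Node 3: (V_3 - V_4)/510 + (V_3 - 24)/36 = 0
  Node 4: (V_4 - V_3)/510 + (V_4 - 0)/15000 + (V_4 - V_1)/13 = 0
Collecting terms (coefficients in siemens):
  0.1226·V_1 - 0.0002326·V_2 - 0.07692·V_4 = 1.091
  0.03727·V_2 - 0.0002326·V_1 = 0
  0.02974·V_3 - 0.001961·V_4 = 0.6667
  0.07895·V_4 - 0.07692·V_1 - 0.001961·V_3 = 0
Solving these 4 simultaneous equations (Gaussian elimination) gives:
  V_1 = 23.85 V, V_2 = 0.1488 V, V_3 = 23.99 V, V_4 = 23.83 V
Part 1:
  Read off the nodal solution: V_1 = 23.85 V
Part 2:
  I_R2 = (V_1 - V_2)/R2 = (23.85 - 0.1488)/4300 = 0.005512 A
  Magnitude: I_R2 = 0.005512 A
Part 3:
  I_R4 = (V_4 - V_5)/R4 = (23.83 - 0)/15000 = 0.001589 A
  P_R4 = I_R4² × R4 = (0.001589)² × 15000 = 0.03787 W
Part 4:
  Power in each resistor, P = (ΔV)²/R:
    P_R1 = (24 - 23.85)²/22 = 0.001016 W
    P_R2 = (23.85 - 0.1488)²/4300 = 0.1306 W
    P_R3 = (23.99 - 23.83)²/510 = 0.00004727 W
    P_R4 = (23.83 - 0)²/15000 = 0.03787 W
    P_R5 = (24 - 23.99)²/36 = 0.000003336 W
    P_R6 = (23.85 - 23.83)²/13 = 0.00002145 W
    P_R7 = (0.1488 - 0)²/27 = 0.0008203 W
  P_total = P_R1 + P_R2 + P_R3 + P_R4 + P_R5 + P_R6 + P_R7 = 0.1704 W

Final answers:
1. V_1 = 23.85 V
2. I_R2 = 0.005512 A
3. P_R4 = 0.03787 W
4. P_total = 0.1704 W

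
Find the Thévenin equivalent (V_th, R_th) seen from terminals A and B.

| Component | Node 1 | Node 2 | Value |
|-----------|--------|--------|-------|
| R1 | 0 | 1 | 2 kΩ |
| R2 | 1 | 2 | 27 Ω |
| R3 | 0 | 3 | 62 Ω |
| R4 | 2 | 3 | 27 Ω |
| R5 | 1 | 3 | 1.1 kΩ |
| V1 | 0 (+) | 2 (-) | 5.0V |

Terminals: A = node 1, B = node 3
Step 1 — V_th is the open-circuit voltage V_A - V_B (nothing connected across the terminals).
Nodal analysis, taking node 2 as the 0 V reference.
Source V1 fixes V_0 = 5 V.
KCL at each unknown node (sum of currents leaving = 0; resistances in Ω):
  Node 1: (V_1 - 5)/2000 + (V_1 - 0)/27 + (V_1 - V_3)/1100 = 0
  Node 3: (V_3 - 5)/62 + (V_3 - 0)/27 + (V_3 - V_1)/1100 = 0
Collecting terms (coefficients in siemens):
  0.03845·V_1 - 0.0009091·V_3 = 0.0025
  0.05408·V_3 - 0.0009091·V_1 = 0.08065
Determinant D = (0.03845)(0.05408) - (-0.0009091)(-0.0009091) = 0.002078
V_1 = [(0.0025)(0.05408) - (-0.0009091)(0.08065)]/D = 0.1003 V
V_3 = [(0.03845)(0.08065) - (0.0025)(-0.0009091)]/D = 1.493 V
V_th = V_1 - V_3 = 0.1003 - 1.493 = -1.393 V
Step 2 — R_th: zero the source — replace V1 by a short circuit (node 2 merges into node 0) — and find the resistance seen between A (node 1) and B (node 3).
Reduce the network between node 1 (A) and node 3 (B) by series/parallel combination:
  Rp1 = R1 ‖ R2 (parallel, both between nodes 0 and 1) = 1/(1/2000 + 1/27) = 26.64 Ω
  Rp2 = R3 ‖ R4 (parallel, both between nodes 0 and 3) = 1/(1/62 + 1/27) = 18.81 Ω
  Rs1 = Rp1 + Rp2 (series, joined only at node 0) = 26.64 + 18.81 = 45.45 Ω
  Rp3 = R5 ‖ Rs1 (parallel, both between nodes 1 and 3) = 1/(1/1100 + 1/45.45) = 43.65 Ω
R_th = 43.65 Ω

Final answer: V_th = -1.393 V, R_th = 43.65 Ω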